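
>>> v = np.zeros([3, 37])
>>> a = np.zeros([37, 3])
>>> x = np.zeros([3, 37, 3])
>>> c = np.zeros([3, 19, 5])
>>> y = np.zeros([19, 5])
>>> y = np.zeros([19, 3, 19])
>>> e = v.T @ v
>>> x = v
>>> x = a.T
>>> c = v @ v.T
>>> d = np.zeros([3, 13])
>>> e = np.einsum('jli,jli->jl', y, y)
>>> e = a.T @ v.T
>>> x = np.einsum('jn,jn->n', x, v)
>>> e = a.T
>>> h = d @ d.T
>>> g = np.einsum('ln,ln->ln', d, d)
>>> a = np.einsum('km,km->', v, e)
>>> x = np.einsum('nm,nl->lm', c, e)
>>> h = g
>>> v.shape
(3, 37)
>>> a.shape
()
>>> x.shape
(37, 3)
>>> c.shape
(3, 3)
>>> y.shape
(19, 3, 19)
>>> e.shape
(3, 37)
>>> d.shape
(3, 13)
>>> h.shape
(3, 13)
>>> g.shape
(3, 13)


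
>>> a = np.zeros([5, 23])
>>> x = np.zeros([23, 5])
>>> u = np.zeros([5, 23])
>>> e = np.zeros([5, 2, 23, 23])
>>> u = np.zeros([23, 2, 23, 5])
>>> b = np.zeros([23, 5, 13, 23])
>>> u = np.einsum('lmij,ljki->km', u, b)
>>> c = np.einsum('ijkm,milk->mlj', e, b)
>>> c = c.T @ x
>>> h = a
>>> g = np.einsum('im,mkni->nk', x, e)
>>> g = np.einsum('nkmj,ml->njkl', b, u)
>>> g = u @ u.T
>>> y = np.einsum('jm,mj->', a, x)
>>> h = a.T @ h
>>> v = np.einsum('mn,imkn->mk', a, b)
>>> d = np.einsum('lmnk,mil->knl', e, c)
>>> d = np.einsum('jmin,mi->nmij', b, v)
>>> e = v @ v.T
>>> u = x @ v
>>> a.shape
(5, 23)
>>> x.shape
(23, 5)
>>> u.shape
(23, 13)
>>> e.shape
(5, 5)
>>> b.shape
(23, 5, 13, 23)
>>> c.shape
(2, 13, 5)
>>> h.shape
(23, 23)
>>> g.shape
(13, 13)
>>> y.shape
()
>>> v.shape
(5, 13)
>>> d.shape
(23, 5, 13, 23)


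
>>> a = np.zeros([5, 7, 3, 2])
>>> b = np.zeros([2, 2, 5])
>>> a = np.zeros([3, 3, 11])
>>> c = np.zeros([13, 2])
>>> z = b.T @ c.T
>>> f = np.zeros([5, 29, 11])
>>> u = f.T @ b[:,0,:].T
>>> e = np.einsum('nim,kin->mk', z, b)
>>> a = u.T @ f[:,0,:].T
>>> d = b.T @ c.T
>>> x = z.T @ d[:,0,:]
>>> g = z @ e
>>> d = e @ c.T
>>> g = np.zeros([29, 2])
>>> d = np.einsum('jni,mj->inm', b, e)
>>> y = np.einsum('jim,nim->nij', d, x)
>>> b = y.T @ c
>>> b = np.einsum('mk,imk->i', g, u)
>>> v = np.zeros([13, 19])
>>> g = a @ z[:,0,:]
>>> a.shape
(2, 29, 5)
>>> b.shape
(11,)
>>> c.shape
(13, 2)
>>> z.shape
(5, 2, 13)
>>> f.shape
(5, 29, 11)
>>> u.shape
(11, 29, 2)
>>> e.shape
(13, 2)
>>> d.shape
(5, 2, 13)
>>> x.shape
(13, 2, 13)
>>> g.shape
(2, 29, 13)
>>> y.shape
(13, 2, 5)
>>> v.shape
(13, 19)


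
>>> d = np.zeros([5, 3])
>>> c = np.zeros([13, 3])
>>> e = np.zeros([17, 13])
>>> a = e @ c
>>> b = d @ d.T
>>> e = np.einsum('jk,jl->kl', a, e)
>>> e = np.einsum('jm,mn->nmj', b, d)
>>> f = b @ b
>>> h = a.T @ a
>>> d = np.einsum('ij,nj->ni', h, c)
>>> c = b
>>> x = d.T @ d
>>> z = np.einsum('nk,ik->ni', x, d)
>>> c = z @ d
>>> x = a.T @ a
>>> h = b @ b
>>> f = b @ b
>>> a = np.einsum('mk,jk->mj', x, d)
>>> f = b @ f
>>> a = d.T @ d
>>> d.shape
(13, 3)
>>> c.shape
(3, 3)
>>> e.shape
(3, 5, 5)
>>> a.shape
(3, 3)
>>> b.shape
(5, 5)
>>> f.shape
(5, 5)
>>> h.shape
(5, 5)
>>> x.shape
(3, 3)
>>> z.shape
(3, 13)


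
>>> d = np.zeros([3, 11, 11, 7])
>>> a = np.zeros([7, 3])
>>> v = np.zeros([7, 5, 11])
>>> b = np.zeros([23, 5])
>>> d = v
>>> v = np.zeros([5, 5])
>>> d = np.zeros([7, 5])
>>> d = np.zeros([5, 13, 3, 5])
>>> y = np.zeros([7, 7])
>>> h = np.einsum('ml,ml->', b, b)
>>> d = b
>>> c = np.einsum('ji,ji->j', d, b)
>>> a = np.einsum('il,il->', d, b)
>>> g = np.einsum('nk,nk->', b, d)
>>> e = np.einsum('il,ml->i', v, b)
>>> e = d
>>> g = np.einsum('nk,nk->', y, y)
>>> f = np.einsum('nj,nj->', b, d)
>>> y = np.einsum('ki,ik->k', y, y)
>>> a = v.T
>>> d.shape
(23, 5)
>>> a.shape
(5, 5)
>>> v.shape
(5, 5)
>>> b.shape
(23, 5)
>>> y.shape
(7,)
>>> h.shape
()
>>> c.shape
(23,)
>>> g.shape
()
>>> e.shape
(23, 5)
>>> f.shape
()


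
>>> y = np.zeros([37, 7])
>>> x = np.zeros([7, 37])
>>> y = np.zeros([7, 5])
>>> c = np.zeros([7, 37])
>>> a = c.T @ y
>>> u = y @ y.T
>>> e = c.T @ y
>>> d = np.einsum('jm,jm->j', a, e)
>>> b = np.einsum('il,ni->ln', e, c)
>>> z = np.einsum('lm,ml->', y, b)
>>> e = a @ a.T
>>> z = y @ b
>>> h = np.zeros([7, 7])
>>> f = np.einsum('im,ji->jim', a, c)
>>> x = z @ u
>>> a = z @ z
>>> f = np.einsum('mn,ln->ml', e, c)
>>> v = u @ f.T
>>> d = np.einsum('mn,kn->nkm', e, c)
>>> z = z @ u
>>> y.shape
(7, 5)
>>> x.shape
(7, 7)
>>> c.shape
(7, 37)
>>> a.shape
(7, 7)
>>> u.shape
(7, 7)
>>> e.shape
(37, 37)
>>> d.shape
(37, 7, 37)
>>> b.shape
(5, 7)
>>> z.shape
(7, 7)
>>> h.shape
(7, 7)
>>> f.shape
(37, 7)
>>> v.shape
(7, 37)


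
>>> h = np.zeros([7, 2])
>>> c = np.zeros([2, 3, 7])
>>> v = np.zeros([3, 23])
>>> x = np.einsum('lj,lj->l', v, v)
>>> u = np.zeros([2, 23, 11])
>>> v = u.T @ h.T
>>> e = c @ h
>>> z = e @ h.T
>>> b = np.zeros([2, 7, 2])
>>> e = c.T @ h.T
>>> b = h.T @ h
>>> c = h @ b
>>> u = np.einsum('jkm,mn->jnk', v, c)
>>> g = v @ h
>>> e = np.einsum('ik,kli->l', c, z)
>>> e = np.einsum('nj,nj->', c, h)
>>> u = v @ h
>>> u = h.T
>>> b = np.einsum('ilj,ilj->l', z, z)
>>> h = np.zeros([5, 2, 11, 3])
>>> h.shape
(5, 2, 11, 3)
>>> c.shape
(7, 2)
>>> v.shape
(11, 23, 7)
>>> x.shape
(3,)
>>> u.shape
(2, 7)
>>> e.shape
()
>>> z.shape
(2, 3, 7)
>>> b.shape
(3,)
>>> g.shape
(11, 23, 2)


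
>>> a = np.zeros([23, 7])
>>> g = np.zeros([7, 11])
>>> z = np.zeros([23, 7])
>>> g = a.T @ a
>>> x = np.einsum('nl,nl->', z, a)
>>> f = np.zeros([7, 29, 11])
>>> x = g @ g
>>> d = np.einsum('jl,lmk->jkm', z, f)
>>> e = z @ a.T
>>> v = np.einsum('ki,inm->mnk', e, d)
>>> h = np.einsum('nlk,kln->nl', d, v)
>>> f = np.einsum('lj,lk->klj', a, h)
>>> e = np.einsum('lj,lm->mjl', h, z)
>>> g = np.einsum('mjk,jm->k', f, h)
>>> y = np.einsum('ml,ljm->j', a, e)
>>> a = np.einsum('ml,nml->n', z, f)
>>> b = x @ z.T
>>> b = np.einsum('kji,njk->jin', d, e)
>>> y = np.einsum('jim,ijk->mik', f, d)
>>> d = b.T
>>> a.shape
(11,)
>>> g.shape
(7,)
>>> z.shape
(23, 7)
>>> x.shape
(7, 7)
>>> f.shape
(11, 23, 7)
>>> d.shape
(7, 29, 11)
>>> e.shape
(7, 11, 23)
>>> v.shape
(29, 11, 23)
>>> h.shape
(23, 11)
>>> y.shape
(7, 23, 29)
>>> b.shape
(11, 29, 7)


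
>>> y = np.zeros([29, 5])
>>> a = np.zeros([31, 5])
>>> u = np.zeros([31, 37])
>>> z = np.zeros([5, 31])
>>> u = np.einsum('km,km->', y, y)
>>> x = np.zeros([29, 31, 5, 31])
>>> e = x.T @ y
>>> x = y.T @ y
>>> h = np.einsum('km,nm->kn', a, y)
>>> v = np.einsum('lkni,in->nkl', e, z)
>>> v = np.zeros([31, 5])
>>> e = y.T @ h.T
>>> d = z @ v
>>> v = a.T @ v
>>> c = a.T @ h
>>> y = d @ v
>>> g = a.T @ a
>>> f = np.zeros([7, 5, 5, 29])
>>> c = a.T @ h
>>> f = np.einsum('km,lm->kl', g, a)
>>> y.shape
(5, 5)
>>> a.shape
(31, 5)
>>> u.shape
()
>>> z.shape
(5, 31)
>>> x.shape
(5, 5)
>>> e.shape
(5, 31)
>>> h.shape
(31, 29)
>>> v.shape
(5, 5)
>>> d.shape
(5, 5)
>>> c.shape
(5, 29)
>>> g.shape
(5, 5)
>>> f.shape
(5, 31)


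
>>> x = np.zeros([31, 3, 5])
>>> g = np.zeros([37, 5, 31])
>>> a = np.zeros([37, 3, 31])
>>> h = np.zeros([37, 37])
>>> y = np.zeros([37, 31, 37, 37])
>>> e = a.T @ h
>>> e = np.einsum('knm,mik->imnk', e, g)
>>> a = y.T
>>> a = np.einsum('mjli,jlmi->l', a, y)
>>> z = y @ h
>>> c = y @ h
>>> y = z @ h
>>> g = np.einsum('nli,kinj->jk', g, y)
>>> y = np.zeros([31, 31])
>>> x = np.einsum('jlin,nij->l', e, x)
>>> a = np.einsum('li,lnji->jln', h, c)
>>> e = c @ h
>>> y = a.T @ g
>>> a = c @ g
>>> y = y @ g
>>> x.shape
(37,)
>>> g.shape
(37, 37)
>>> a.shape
(37, 31, 37, 37)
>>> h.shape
(37, 37)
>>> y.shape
(31, 37, 37)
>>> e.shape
(37, 31, 37, 37)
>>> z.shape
(37, 31, 37, 37)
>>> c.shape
(37, 31, 37, 37)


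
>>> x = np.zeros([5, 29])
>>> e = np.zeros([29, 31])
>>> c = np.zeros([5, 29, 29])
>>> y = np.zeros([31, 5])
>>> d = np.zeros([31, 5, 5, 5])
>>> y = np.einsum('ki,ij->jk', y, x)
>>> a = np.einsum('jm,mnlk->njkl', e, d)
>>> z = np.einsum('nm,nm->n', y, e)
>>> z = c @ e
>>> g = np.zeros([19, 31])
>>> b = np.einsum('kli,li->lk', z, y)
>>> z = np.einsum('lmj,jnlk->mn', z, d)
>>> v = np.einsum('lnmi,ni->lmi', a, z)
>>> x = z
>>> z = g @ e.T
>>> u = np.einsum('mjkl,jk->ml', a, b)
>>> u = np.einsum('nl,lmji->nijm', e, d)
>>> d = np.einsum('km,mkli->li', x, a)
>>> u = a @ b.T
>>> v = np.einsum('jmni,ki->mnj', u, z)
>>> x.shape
(29, 5)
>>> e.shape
(29, 31)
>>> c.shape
(5, 29, 29)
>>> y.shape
(29, 31)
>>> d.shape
(5, 5)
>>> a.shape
(5, 29, 5, 5)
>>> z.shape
(19, 29)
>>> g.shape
(19, 31)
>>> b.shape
(29, 5)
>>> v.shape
(29, 5, 5)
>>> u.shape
(5, 29, 5, 29)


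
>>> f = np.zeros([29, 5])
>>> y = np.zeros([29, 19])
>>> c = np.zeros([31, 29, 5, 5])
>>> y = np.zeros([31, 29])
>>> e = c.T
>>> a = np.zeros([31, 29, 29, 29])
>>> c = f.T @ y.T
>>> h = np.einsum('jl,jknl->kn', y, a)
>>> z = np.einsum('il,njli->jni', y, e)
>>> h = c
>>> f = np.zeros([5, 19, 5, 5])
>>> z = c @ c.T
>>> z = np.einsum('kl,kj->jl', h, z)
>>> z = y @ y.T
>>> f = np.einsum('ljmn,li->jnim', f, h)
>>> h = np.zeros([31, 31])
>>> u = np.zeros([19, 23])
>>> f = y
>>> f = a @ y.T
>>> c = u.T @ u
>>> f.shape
(31, 29, 29, 31)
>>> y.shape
(31, 29)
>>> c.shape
(23, 23)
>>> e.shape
(5, 5, 29, 31)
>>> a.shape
(31, 29, 29, 29)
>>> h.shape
(31, 31)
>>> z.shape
(31, 31)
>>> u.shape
(19, 23)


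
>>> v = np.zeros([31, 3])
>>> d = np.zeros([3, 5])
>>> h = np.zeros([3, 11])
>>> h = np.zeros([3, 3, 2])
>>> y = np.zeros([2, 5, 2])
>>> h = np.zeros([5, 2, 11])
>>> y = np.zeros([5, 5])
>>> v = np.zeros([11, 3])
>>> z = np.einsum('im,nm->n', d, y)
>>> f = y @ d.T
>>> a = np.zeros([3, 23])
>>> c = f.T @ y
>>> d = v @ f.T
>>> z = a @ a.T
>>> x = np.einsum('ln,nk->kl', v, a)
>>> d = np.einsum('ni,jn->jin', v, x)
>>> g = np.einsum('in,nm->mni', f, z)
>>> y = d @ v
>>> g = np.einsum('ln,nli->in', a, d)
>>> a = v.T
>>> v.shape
(11, 3)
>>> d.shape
(23, 3, 11)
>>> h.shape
(5, 2, 11)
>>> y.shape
(23, 3, 3)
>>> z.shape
(3, 3)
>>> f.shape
(5, 3)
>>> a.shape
(3, 11)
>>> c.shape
(3, 5)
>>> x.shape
(23, 11)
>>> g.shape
(11, 23)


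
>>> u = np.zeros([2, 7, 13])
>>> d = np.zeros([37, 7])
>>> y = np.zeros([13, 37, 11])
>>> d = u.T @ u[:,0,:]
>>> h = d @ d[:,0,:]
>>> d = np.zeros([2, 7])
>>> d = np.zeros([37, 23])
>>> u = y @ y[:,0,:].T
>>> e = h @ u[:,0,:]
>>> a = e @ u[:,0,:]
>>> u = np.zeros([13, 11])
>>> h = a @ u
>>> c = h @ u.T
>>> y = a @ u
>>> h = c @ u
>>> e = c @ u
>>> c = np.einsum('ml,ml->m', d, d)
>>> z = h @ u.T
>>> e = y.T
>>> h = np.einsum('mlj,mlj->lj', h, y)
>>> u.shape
(13, 11)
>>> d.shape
(37, 23)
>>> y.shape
(13, 7, 11)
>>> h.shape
(7, 11)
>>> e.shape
(11, 7, 13)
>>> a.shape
(13, 7, 13)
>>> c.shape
(37,)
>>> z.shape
(13, 7, 13)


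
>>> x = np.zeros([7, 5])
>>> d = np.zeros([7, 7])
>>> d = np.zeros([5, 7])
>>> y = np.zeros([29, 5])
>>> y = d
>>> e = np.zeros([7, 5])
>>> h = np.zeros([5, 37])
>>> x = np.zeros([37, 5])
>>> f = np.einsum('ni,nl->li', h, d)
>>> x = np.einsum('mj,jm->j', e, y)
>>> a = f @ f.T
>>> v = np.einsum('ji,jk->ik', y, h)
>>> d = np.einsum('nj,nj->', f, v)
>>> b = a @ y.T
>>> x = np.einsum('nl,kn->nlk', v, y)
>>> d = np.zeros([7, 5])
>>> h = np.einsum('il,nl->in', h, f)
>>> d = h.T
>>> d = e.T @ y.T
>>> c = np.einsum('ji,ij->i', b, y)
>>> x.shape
(7, 37, 5)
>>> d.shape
(5, 5)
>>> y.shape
(5, 7)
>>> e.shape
(7, 5)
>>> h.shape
(5, 7)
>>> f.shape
(7, 37)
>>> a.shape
(7, 7)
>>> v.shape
(7, 37)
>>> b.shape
(7, 5)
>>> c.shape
(5,)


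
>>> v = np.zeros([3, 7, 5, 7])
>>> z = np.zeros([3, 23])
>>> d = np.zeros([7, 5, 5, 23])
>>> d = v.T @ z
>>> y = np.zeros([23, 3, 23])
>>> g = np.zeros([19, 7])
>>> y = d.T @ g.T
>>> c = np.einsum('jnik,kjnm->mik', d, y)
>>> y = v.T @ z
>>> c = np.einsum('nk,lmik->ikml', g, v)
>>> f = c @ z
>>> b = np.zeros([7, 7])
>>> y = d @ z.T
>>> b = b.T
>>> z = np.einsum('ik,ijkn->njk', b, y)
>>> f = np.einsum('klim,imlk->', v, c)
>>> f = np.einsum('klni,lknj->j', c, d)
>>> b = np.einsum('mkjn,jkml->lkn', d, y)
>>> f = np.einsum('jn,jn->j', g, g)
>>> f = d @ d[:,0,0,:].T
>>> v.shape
(3, 7, 5, 7)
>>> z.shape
(3, 5, 7)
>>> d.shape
(7, 5, 7, 23)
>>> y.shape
(7, 5, 7, 3)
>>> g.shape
(19, 7)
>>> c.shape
(5, 7, 7, 3)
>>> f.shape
(7, 5, 7, 7)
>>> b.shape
(3, 5, 23)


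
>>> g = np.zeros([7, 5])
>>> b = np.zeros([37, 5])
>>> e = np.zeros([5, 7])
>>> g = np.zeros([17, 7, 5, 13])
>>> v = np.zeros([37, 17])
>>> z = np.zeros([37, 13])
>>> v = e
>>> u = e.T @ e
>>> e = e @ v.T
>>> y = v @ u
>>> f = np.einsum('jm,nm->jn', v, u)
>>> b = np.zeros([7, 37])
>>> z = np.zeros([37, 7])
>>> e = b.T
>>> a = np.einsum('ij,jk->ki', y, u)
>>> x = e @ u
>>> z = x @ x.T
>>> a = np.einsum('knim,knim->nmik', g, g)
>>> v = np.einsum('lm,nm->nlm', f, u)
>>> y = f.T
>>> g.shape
(17, 7, 5, 13)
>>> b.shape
(7, 37)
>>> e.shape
(37, 7)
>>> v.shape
(7, 5, 7)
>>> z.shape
(37, 37)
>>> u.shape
(7, 7)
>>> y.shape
(7, 5)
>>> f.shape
(5, 7)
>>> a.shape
(7, 13, 5, 17)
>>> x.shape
(37, 7)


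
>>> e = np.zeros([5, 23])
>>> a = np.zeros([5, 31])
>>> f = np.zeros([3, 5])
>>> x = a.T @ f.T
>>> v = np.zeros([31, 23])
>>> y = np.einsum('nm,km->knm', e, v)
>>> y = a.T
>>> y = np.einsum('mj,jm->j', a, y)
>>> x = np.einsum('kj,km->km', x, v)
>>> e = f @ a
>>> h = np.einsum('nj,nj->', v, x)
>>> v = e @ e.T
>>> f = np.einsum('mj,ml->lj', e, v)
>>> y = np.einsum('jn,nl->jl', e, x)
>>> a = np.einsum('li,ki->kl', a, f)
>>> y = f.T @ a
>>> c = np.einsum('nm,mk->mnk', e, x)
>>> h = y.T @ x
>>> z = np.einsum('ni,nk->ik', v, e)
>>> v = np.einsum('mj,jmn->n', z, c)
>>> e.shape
(3, 31)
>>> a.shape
(3, 5)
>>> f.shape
(3, 31)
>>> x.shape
(31, 23)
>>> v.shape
(23,)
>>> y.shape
(31, 5)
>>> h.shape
(5, 23)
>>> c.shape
(31, 3, 23)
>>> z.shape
(3, 31)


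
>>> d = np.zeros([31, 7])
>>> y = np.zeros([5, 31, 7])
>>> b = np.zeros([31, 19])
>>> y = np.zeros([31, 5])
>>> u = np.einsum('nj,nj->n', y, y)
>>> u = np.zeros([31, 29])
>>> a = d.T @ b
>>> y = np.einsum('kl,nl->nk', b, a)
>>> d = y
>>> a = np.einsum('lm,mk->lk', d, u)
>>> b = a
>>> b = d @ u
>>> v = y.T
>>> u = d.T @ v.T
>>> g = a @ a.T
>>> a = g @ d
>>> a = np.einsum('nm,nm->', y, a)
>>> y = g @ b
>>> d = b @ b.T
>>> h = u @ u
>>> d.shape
(7, 7)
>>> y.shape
(7, 29)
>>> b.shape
(7, 29)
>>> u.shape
(31, 31)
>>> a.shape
()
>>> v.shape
(31, 7)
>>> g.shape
(7, 7)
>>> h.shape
(31, 31)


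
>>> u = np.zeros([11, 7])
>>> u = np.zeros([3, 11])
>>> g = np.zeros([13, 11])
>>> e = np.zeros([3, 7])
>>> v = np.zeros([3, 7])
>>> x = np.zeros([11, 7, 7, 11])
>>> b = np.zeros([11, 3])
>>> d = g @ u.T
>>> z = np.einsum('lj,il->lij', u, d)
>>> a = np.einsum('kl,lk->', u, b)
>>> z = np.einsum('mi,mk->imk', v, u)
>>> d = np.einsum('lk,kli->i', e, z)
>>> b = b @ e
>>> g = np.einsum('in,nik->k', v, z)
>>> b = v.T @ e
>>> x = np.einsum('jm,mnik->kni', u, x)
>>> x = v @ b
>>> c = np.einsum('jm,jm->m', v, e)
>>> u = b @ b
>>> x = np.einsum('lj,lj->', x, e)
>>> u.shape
(7, 7)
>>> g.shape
(11,)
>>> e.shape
(3, 7)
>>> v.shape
(3, 7)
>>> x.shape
()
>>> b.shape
(7, 7)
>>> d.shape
(11,)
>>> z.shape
(7, 3, 11)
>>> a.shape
()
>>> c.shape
(7,)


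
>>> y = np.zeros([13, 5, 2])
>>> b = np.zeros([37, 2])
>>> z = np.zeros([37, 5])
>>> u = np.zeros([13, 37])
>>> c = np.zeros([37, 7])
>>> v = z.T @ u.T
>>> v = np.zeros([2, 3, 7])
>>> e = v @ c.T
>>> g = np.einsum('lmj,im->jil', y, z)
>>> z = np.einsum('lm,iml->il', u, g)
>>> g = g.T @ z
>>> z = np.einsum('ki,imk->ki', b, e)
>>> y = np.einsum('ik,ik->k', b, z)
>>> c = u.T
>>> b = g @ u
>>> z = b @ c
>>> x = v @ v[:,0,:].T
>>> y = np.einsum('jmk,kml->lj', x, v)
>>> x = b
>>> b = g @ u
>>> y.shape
(7, 2)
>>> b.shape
(13, 37, 37)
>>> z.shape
(13, 37, 13)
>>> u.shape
(13, 37)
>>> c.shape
(37, 13)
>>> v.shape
(2, 3, 7)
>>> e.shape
(2, 3, 37)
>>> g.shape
(13, 37, 13)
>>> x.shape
(13, 37, 37)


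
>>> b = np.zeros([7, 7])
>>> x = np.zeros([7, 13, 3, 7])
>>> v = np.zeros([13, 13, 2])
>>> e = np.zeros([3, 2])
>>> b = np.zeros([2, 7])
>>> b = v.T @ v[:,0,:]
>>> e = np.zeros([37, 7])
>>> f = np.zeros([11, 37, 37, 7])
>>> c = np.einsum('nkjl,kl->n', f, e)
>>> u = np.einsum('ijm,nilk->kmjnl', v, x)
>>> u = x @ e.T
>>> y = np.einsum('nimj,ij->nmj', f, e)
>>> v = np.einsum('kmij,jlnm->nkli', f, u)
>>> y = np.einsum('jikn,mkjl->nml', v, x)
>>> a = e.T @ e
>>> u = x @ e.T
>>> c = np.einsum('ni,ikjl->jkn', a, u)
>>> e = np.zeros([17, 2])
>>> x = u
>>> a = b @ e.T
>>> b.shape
(2, 13, 2)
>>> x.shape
(7, 13, 3, 37)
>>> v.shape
(3, 11, 13, 37)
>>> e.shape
(17, 2)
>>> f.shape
(11, 37, 37, 7)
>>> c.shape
(3, 13, 7)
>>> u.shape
(7, 13, 3, 37)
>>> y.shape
(37, 7, 7)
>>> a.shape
(2, 13, 17)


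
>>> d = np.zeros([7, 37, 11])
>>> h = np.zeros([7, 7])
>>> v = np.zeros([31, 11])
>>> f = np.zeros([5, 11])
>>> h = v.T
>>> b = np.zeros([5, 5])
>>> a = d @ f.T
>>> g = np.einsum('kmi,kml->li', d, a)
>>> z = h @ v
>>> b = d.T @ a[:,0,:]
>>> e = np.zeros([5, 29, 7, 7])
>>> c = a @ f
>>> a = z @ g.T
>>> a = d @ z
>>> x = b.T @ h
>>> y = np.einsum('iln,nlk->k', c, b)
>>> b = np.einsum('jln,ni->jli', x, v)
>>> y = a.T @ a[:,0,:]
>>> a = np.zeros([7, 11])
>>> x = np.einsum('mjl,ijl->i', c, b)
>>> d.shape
(7, 37, 11)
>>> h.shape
(11, 31)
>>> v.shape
(31, 11)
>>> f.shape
(5, 11)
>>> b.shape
(5, 37, 11)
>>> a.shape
(7, 11)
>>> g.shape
(5, 11)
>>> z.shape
(11, 11)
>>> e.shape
(5, 29, 7, 7)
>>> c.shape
(7, 37, 11)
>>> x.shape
(5,)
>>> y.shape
(11, 37, 11)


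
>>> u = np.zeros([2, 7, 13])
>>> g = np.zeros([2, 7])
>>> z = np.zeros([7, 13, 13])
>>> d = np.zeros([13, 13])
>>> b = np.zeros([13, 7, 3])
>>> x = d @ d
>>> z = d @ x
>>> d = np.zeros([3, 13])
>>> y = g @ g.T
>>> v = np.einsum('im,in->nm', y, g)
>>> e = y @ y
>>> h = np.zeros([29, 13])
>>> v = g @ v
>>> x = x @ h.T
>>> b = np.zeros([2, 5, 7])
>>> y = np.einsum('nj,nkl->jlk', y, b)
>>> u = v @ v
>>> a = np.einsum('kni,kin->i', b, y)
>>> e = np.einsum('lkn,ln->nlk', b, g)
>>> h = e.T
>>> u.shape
(2, 2)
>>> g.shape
(2, 7)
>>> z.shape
(13, 13)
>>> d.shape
(3, 13)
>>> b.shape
(2, 5, 7)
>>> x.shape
(13, 29)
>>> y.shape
(2, 7, 5)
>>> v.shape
(2, 2)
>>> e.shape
(7, 2, 5)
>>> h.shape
(5, 2, 7)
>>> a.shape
(7,)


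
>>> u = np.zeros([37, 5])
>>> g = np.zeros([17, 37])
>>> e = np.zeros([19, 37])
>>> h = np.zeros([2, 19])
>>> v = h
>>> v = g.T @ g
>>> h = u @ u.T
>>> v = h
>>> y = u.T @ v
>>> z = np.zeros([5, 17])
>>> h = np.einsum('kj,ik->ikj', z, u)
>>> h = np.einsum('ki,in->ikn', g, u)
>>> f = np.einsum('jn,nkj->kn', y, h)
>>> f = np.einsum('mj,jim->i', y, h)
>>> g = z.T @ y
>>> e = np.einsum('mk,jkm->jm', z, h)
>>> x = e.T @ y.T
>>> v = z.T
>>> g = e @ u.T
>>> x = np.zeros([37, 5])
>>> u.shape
(37, 5)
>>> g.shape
(37, 37)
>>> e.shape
(37, 5)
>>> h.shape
(37, 17, 5)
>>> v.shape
(17, 5)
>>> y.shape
(5, 37)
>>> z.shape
(5, 17)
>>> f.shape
(17,)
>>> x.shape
(37, 5)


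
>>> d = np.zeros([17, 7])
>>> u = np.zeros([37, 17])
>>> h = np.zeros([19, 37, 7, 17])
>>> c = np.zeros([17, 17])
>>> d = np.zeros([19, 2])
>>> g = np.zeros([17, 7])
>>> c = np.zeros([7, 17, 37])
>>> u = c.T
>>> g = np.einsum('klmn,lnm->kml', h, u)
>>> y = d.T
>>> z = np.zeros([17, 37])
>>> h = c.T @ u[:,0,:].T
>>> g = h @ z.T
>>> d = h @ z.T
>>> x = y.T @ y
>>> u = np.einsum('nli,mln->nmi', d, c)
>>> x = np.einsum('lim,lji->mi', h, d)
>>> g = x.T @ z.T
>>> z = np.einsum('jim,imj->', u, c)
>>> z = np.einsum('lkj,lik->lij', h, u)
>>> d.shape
(37, 17, 17)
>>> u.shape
(37, 7, 17)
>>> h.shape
(37, 17, 37)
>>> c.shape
(7, 17, 37)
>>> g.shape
(17, 17)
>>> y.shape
(2, 19)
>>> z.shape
(37, 7, 37)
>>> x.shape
(37, 17)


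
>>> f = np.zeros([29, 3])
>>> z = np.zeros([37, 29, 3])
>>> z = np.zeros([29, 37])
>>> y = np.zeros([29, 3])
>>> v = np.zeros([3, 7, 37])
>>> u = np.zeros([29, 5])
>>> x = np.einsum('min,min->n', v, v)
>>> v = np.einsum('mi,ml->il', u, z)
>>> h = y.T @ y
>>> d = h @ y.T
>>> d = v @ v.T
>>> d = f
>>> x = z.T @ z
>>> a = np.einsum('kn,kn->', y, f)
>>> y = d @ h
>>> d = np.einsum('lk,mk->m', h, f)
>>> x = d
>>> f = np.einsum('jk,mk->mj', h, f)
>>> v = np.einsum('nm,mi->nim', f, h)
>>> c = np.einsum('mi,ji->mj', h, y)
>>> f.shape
(29, 3)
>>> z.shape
(29, 37)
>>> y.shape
(29, 3)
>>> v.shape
(29, 3, 3)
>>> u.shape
(29, 5)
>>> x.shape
(29,)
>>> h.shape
(3, 3)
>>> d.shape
(29,)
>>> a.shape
()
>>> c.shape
(3, 29)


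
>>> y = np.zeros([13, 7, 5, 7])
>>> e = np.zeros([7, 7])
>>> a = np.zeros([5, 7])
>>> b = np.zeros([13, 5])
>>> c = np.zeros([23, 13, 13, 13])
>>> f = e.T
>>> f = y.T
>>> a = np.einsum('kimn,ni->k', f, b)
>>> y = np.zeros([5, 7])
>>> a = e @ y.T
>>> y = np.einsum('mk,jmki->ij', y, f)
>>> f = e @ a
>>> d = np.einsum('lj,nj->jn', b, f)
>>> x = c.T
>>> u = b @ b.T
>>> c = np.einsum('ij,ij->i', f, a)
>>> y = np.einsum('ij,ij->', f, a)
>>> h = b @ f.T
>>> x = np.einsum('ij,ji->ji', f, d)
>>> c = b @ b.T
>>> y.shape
()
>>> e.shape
(7, 7)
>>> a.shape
(7, 5)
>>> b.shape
(13, 5)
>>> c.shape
(13, 13)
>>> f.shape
(7, 5)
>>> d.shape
(5, 7)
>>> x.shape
(5, 7)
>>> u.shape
(13, 13)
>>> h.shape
(13, 7)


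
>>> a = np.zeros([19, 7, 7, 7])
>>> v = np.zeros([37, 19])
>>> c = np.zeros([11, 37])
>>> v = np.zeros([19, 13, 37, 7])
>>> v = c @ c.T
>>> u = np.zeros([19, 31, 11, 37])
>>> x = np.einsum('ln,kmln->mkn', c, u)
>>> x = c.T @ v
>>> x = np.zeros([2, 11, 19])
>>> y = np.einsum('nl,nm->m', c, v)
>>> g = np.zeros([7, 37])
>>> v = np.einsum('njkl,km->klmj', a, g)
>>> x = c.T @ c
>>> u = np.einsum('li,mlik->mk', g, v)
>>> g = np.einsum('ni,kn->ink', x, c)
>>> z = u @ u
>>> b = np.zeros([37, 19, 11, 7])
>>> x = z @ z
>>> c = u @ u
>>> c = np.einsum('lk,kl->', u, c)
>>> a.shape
(19, 7, 7, 7)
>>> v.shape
(7, 7, 37, 7)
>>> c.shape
()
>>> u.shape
(7, 7)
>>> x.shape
(7, 7)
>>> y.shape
(11,)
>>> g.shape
(37, 37, 11)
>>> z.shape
(7, 7)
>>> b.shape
(37, 19, 11, 7)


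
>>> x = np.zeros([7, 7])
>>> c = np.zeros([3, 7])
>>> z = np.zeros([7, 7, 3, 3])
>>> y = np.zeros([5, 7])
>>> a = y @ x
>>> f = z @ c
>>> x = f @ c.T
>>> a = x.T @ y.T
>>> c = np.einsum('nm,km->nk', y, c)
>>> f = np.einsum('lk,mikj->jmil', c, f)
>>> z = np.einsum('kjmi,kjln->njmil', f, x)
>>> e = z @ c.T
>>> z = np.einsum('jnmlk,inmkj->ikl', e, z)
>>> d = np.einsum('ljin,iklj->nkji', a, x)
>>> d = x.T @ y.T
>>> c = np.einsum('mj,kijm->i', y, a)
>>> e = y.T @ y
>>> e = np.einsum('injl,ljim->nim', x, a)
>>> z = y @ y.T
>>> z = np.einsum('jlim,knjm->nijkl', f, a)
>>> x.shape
(7, 7, 3, 3)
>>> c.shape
(3,)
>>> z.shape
(3, 7, 7, 3, 7)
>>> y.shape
(5, 7)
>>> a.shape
(3, 3, 7, 5)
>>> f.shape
(7, 7, 7, 5)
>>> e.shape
(7, 7, 5)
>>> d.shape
(3, 3, 7, 5)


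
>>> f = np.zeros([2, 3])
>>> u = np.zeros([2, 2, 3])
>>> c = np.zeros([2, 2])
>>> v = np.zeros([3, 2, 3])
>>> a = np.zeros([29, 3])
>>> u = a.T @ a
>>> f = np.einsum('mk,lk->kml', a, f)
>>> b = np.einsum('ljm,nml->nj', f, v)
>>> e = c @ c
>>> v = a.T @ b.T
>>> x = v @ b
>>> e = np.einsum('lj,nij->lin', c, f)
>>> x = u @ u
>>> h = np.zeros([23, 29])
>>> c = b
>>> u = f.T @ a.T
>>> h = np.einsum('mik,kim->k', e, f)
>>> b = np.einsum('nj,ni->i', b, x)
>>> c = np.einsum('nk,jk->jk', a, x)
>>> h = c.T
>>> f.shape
(3, 29, 2)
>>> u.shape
(2, 29, 29)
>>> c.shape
(3, 3)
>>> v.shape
(3, 3)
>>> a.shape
(29, 3)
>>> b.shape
(3,)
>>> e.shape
(2, 29, 3)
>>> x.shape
(3, 3)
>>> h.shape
(3, 3)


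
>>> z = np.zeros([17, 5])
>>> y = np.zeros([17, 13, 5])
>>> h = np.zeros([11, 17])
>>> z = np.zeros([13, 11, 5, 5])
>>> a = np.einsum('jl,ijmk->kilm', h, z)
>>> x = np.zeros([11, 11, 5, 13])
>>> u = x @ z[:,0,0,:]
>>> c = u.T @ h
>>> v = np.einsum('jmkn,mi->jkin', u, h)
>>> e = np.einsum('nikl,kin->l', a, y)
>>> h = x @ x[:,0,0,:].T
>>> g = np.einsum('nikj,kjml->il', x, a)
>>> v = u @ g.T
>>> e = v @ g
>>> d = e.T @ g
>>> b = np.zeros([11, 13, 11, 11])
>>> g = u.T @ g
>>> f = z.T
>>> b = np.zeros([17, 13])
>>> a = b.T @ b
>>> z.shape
(13, 11, 5, 5)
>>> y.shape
(17, 13, 5)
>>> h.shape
(11, 11, 5, 11)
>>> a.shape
(13, 13)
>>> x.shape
(11, 11, 5, 13)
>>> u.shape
(11, 11, 5, 5)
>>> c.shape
(5, 5, 11, 17)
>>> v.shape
(11, 11, 5, 11)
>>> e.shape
(11, 11, 5, 5)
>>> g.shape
(5, 5, 11, 5)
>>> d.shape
(5, 5, 11, 5)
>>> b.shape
(17, 13)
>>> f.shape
(5, 5, 11, 13)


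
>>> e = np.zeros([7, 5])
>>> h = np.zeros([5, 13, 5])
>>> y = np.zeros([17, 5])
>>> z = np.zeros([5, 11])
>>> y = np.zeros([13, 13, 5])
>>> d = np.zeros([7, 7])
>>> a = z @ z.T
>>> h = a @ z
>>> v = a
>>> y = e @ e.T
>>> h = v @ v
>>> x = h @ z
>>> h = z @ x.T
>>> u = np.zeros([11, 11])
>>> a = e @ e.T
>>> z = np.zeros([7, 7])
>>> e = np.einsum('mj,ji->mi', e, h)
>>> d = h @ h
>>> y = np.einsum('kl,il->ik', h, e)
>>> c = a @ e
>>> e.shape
(7, 5)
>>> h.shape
(5, 5)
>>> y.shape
(7, 5)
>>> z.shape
(7, 7)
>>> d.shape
(5, 5)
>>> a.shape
(7, 7)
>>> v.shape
(5, 5)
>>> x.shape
(5, 11)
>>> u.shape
(11, 11)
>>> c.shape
(7, 5)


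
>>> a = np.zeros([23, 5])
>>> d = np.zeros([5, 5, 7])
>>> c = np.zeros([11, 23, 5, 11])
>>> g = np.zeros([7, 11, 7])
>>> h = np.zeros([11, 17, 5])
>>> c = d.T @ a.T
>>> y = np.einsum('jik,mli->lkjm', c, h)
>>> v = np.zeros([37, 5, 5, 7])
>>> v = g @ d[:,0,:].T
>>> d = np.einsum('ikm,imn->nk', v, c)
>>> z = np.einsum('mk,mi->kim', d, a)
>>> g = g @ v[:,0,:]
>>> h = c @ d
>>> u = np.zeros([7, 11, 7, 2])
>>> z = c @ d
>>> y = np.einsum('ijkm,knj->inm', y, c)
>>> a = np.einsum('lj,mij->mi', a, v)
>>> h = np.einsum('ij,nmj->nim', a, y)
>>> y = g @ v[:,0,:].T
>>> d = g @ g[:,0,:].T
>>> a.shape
(7, 11)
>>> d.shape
(7, 11, 7)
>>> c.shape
(7, 5, 23)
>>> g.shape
(7, 11, 5)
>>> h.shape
(17, 7, 5)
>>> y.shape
(7, 11, 7)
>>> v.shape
(7, 11, 5)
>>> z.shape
(7, 5, 11)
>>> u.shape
(7, 11, 7, 2)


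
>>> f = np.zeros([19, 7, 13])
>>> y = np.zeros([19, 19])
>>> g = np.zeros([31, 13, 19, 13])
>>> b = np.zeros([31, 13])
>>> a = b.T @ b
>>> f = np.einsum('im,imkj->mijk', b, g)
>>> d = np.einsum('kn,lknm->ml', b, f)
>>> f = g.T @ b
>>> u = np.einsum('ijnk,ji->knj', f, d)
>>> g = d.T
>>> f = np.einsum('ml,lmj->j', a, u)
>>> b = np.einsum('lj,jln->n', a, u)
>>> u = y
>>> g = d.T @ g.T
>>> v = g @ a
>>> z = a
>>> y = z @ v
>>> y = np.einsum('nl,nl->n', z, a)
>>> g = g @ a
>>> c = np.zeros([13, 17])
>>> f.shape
(19,)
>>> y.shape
(13,)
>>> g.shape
(13, 13)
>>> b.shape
(19,)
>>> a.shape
(13, 13)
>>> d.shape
(19, 13)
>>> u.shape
(19, 19)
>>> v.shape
(13, 13)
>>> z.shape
(13, 13)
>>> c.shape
(13, 17)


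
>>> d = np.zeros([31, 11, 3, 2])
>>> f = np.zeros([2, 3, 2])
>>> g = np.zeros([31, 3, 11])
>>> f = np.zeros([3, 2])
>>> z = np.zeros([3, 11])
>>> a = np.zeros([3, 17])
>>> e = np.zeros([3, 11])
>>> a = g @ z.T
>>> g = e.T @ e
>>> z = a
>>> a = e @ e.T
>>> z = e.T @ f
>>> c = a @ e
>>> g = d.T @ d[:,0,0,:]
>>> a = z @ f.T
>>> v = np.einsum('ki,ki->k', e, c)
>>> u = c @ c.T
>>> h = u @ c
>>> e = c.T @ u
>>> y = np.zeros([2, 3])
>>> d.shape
(31, 11, 3, 2)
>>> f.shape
(3, 2)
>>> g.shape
(2, 3, 11, 2)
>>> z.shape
(11, 2)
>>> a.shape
(11, 3)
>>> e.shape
(11, 3)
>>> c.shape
(3, 11)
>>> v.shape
(3,)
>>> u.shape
(3, 3)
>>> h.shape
(3, 11)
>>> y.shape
(2, 3)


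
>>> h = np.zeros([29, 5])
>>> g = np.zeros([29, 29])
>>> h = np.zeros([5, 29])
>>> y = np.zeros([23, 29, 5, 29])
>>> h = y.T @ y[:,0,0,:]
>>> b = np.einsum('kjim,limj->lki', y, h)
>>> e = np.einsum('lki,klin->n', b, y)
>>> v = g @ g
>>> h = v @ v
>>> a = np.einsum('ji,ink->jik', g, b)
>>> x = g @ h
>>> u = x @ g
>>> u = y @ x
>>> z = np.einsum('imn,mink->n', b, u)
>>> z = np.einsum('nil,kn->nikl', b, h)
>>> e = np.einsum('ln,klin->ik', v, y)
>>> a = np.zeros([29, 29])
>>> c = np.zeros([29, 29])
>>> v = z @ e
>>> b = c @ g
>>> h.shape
(29, 29)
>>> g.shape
(29, 29)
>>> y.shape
(23, 29, 5, 29)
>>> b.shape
(29, 29)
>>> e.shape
(5, 23)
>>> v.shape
(29, 23, 29, 23)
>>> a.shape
(29, 29)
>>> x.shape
(29, 29)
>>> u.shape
(23, 29, 5, 29)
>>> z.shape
(29, 23, 29, 5)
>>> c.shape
(29, 29)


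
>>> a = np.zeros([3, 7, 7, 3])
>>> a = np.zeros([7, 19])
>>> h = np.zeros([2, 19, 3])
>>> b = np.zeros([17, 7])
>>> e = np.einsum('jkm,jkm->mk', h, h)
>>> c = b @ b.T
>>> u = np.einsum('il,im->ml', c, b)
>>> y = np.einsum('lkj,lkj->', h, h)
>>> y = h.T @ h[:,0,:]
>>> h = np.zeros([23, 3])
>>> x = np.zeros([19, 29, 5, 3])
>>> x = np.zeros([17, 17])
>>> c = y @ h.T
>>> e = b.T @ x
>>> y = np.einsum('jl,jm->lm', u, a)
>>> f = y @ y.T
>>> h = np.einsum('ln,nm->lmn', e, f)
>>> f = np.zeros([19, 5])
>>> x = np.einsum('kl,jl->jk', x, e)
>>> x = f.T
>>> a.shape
(7, 19)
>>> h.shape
(7, 17, 17)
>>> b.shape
(17, 7)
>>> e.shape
(7, 17)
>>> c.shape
(3, 19, 23)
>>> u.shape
(7, 17)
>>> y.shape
(17, 19)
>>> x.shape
(5, 19)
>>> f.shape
(19, 5)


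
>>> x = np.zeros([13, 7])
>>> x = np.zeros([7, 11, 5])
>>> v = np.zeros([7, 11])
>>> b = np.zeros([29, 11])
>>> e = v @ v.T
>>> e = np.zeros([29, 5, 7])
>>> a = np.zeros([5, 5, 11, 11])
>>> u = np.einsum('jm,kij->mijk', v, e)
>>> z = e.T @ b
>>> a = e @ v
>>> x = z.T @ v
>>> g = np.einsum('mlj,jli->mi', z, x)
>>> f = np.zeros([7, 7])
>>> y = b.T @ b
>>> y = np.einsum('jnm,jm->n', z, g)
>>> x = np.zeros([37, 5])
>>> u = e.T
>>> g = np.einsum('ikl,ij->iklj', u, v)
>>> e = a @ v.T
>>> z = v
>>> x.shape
(37, 5)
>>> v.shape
(7, 11)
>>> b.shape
(29, 11)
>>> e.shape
(29, 5, 7)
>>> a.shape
(29, 5, 11)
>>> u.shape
(7, 5, 29)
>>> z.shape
(7, 11)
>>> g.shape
(7, 5, 29, 11)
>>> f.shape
(7, 7)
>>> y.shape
(5,)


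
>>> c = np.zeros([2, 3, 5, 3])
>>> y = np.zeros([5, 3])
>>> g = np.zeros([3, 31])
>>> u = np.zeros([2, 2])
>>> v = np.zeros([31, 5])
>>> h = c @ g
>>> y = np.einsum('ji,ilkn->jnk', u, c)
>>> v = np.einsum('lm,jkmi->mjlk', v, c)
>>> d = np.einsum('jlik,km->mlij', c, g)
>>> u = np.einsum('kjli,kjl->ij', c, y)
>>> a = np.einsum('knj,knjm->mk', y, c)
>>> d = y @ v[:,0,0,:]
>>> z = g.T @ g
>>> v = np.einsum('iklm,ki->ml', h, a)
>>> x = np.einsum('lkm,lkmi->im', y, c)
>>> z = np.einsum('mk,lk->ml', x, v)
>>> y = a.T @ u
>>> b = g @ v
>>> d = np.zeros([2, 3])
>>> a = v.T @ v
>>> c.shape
(2, 3, 5, 3)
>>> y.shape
(2, 3)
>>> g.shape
(3, 31)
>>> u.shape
(3, 3)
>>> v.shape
(31, 5)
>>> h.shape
(2, 3, 5, 31)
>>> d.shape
(2, 3)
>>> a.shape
(5, 5)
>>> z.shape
(3, 31)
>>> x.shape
(3, 5)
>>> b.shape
(3, 5)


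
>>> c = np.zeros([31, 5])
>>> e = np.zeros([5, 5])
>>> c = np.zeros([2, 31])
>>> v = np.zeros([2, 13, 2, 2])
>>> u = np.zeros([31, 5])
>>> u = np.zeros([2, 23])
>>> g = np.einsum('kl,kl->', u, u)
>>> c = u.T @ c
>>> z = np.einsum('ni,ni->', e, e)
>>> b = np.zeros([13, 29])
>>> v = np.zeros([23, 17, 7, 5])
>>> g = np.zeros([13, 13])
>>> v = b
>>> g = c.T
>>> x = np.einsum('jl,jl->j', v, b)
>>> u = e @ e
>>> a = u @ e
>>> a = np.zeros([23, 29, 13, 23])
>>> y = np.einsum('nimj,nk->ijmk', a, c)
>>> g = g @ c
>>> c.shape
(23, 31)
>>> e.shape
(5, 5)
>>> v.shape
(13, 29)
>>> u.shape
(5, 5)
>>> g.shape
(31, 31)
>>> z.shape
()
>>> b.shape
(13, 29)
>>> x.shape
(13,)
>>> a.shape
(23, 29, 13, 23)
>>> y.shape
(29, 23, 13, 31)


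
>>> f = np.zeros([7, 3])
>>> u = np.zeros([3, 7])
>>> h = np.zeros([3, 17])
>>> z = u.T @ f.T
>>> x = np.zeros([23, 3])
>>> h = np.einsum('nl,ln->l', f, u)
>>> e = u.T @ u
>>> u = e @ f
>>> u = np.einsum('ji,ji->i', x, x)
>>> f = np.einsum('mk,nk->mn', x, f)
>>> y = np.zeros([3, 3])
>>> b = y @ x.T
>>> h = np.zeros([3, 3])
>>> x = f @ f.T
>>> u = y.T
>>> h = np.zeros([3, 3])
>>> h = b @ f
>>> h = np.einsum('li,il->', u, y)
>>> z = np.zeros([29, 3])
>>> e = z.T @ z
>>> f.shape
(23, 7)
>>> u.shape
(3, 3)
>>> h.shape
()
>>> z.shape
(29, 3)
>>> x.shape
(23, 23)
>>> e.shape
(3, 3)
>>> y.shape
(3, 3)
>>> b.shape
(3, 23)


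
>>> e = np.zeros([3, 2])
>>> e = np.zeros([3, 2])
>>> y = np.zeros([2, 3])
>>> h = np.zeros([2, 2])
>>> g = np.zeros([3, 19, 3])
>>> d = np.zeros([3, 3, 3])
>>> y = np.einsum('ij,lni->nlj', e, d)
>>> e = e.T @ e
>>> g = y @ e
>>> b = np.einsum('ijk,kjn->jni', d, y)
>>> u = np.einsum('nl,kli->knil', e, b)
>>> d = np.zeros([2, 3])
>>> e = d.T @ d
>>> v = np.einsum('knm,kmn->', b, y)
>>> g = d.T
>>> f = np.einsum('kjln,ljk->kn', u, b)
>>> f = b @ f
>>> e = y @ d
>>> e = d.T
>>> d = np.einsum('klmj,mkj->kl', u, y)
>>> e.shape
(3, 2)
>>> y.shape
(3, 3, 2)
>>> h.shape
(2, 2)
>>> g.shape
(3, 2)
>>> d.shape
(3, 2)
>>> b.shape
(3, 2, 3)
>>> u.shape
(3, 2, 3, 2)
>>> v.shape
()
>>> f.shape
(3, 2, 2)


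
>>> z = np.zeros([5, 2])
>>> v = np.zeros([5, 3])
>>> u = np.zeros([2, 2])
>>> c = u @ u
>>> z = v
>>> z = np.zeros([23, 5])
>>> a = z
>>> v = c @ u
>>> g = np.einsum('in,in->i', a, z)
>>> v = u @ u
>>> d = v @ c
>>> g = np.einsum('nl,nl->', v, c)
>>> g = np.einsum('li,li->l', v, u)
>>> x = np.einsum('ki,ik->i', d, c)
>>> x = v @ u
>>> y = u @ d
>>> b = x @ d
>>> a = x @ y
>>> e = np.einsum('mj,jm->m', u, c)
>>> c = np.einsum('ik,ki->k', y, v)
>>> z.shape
(23, 5)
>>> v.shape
(2, 2)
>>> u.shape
(2, 2)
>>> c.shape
(2,)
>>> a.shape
(2, 2)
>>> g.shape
(2,)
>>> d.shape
(2, 2)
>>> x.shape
(2, 2)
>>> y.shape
(2, 2)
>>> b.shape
(2, 2)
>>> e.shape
(2,)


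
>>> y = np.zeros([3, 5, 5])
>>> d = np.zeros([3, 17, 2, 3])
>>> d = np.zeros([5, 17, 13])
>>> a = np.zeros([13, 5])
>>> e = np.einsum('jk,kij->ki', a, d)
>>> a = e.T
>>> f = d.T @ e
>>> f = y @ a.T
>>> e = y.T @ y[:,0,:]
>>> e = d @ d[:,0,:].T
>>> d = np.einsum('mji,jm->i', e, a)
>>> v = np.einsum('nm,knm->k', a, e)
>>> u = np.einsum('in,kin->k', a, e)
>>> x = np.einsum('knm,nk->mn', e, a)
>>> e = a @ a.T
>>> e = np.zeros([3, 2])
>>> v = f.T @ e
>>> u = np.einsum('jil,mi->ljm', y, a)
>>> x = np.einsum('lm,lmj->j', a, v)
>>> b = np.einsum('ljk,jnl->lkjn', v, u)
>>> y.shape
(3, 5, 5)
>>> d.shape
(5,)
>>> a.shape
(17, 5)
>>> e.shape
(3, 2)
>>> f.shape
(3, 5, 17)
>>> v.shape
(17, 5, 2)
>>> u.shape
(5, 3, 17)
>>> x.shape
(2,)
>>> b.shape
(17, 2, 5, 3)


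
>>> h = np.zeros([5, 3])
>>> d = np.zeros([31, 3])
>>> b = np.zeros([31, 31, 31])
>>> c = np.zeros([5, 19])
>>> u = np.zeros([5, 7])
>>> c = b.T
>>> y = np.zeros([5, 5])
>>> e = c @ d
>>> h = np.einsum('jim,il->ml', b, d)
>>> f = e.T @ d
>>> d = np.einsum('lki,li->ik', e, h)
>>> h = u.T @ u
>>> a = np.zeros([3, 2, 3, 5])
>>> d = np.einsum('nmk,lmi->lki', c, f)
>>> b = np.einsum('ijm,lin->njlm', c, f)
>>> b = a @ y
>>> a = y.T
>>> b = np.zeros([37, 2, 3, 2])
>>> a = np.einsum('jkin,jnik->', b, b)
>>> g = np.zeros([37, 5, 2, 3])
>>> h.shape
(7, 7)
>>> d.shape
(3, 31, 3)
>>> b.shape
(37, 2, 3, 2)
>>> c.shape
(31, 31, 31)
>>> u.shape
(5, 7)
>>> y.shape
(5, 5)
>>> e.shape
(31, 31, 3)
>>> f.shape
(3, 31, 3)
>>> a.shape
()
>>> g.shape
(37, 5, 2, 3)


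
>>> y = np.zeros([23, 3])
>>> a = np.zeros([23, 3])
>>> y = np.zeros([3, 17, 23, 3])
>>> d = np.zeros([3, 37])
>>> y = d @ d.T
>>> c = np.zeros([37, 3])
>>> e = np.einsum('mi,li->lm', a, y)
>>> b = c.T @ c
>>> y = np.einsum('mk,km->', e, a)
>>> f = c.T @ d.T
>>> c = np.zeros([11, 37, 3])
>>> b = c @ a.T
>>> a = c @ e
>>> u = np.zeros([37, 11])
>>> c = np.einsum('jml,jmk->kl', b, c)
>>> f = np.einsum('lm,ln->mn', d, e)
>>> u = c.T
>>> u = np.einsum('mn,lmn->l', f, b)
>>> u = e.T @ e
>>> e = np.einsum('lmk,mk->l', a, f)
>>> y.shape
()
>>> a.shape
(11, 37, 23)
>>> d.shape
(3, 37)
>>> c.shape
(3, 23)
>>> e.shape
(11,)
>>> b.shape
(11, 37, 23)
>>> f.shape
(37, 23)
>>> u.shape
(23, 23)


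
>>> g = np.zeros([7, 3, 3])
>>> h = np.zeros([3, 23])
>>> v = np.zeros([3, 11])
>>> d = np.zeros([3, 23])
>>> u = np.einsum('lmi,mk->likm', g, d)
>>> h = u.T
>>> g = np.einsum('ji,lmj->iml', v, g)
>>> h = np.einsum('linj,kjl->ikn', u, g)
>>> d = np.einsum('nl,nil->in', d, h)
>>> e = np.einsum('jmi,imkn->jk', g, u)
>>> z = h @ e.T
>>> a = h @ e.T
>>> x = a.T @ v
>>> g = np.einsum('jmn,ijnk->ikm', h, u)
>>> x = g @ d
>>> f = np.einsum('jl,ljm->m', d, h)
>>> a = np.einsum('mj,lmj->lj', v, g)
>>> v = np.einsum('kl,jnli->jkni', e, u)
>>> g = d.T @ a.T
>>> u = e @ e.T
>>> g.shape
(3, 7)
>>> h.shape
(3, 11, 23)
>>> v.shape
(7, 11, 3, 3)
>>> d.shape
(11, 3)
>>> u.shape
(11, 11)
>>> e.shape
(11, 23)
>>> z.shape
(3, 11, 11)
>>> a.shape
(7, 11)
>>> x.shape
(7, 3, 3)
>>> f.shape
(23,)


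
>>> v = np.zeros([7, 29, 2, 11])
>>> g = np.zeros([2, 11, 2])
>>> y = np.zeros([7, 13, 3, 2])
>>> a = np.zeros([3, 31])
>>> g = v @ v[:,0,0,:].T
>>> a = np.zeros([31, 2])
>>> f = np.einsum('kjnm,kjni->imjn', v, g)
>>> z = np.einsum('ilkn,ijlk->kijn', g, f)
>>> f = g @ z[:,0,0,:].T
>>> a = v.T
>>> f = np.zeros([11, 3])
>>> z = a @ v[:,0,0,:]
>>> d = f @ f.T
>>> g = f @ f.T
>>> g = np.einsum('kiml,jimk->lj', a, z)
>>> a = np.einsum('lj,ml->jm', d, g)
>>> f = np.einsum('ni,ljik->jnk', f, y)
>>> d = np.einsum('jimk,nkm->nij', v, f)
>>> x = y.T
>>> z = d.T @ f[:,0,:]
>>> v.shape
(7, 29, 2, 11)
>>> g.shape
(7, 11)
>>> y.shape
(7, 13, 3, 2)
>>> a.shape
(11, 7)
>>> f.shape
(13, 11, 2)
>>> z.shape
(7, 29, 2)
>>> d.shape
(13, 29, 7)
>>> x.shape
(2, 3, 13, 7)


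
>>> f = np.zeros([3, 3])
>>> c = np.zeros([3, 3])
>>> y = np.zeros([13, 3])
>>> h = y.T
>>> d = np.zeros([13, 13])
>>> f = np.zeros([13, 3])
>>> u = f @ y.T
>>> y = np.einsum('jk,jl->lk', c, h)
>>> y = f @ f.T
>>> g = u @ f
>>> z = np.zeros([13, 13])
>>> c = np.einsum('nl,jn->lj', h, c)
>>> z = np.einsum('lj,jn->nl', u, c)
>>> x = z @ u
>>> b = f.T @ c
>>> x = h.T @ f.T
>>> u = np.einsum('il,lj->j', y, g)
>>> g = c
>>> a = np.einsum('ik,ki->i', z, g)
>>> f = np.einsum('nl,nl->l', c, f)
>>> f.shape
(3,)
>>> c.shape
(13, 3)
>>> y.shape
(13, 13)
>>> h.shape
(3, 13)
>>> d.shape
(13, 13)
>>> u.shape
(3,)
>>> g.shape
(13, 3)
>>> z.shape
(3, 13)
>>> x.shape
(13, 13)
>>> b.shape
(3, 3)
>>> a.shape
(3,)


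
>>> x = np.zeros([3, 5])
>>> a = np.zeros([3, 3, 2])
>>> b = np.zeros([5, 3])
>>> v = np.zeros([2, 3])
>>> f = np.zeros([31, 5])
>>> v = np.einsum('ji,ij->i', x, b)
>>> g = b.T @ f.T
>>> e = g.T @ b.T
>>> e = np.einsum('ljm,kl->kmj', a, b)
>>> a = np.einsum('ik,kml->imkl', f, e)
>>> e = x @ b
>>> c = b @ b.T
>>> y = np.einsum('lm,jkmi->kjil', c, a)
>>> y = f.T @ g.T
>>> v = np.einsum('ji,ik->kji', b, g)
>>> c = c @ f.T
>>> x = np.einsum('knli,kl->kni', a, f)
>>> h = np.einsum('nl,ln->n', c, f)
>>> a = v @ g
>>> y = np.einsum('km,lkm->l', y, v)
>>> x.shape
(31, 2, 3)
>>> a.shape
(31, 5, 31)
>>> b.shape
(5, 3)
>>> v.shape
(31, 5, 3)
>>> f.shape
(31, 5)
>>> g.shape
(3, 31)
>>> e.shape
(3, 3)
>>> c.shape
(5, 31)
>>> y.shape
(31,)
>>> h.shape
(5,)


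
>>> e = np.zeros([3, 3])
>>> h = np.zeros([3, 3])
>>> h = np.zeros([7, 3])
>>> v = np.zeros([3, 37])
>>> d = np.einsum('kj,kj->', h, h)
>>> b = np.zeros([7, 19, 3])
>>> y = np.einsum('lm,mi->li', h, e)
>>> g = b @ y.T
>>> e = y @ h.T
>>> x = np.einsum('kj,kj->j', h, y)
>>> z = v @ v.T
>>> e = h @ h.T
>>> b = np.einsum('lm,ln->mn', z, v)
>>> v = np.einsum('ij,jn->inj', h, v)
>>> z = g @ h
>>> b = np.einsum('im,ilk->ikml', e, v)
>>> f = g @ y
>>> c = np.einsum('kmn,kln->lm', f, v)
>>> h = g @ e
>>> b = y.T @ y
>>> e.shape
(7, 7)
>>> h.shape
(7, 19, 7)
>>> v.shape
(7, 37, 3)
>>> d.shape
()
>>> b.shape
(3, 3)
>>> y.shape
(7, 3)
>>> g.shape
(7, 19, 7)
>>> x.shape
(3,)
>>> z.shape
(7, 19, 3)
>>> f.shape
(7, 19, 3)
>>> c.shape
(37, 19)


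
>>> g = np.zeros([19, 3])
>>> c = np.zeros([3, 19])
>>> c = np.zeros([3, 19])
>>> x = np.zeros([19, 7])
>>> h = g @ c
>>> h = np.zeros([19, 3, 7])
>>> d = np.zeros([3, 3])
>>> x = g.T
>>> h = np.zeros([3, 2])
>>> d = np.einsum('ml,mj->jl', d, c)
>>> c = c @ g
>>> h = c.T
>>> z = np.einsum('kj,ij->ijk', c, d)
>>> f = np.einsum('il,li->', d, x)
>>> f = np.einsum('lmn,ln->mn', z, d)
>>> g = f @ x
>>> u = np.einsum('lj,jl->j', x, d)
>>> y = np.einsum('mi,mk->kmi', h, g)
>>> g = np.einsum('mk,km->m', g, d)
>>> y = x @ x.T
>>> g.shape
(3,)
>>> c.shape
(3, 3)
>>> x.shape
(3, 19)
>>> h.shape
(3, 3)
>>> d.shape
(19, 3)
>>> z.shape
(19, 3, 3)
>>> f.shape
(3, 3)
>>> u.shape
(19,)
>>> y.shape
(3, 3)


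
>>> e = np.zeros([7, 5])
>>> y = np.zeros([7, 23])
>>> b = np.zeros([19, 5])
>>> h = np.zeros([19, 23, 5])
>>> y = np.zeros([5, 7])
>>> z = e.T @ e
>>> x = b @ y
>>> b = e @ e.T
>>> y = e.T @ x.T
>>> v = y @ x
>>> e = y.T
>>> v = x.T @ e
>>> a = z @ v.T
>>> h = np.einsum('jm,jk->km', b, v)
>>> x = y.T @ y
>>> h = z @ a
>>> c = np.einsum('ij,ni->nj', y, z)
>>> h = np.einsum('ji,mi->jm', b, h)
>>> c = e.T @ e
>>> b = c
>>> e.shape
(19, 5)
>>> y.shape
(5, 19)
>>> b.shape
(5, 5)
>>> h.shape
(7, 5)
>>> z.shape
(5, 5)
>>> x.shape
(19, 19)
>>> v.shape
(7, 5)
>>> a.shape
(5, 7)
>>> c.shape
(5, 5)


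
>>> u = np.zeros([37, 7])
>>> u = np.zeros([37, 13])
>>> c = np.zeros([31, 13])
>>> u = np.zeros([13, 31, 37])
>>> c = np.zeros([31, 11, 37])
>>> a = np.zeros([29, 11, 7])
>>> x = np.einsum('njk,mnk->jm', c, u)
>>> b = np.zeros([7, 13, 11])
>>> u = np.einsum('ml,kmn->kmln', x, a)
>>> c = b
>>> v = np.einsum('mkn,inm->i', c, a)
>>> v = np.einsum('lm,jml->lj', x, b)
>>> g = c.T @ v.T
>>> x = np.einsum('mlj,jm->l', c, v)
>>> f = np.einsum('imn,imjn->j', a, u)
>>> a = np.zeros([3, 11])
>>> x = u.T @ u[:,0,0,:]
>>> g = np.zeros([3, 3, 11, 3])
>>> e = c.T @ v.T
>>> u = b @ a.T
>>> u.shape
(7, 13, 3)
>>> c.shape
(7, 13, 11)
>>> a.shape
(3, 11)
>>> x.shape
(7, 13, 11, 7)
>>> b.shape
(7, 13, 11)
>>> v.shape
(11, 7)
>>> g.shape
(3, 3, 11, 3)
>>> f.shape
(13,)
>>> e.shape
(11, 13, 11)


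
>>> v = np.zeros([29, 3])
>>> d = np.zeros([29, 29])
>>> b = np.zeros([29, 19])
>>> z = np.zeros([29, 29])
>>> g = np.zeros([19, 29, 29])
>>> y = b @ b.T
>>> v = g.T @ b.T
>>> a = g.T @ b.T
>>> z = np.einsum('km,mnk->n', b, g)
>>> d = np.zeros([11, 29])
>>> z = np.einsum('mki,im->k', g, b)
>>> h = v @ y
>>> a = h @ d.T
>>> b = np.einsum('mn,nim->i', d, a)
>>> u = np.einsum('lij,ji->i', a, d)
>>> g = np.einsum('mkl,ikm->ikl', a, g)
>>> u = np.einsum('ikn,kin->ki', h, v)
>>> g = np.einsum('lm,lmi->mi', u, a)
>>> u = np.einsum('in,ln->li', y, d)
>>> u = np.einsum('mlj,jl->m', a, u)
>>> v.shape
(29, 29, 29)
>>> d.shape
(11, 29)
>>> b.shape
(29,)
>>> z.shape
(29,)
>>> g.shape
(29, 11)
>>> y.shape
(29, 29)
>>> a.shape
(29, 29, 11)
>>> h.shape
(29, 29, 29)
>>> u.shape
(29,)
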